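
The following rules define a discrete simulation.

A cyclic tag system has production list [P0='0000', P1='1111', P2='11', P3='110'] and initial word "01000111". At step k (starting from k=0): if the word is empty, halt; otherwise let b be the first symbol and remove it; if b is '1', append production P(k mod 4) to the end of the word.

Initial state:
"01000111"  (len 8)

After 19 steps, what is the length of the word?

38

k=0  "01000111"  (len 8)
k=1  "1000111"  (len 7)
k=2  "0001111111"  (len 10)
k=3  "001111111"  (len 9)
k=4  "01111111"  (len 8)
k=5  "1111111"  (len 7)
k=6  "1111111111"  (len 10)
k=7  "11111111111"  (len 11)
k=8  "1111111111110"  (len 13)
k=9  "1111111111100000"  (len 16)
k=10  "1111111111000001111"  (len 19)
k=11  "11111111100000111111"  (len 20)
k=12  "1111111100000111111110"  (len 22)
k=13  "1111111000001111111100000"  (len 25)
k=14  "1111110000011111111000001111"  (len 28)
k=15  "11111000001111111100000111111"  (len 29)
k=16  "1111000001111111100000111111110"  (len 31)
k=17  "1110000011111111000001111111100000"  (len 34)
k=18  "1100000111111110000011111111000001111"  (len 37)
k=19  "10000011111111000001111111100000111111"  (len 38)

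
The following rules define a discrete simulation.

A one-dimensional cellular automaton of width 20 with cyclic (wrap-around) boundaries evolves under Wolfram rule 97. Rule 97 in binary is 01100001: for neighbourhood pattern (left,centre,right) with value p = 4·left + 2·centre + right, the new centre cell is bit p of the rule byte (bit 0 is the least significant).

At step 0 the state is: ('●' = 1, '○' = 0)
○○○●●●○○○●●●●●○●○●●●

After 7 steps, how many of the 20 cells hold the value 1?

2

t=0: ○○○●●●○○○●●●●●○●○●●●
t=1: ○●○○○●○●○○○○○●●○●○○●
t=2: ●○○●○○●○○●●●○○●●○○○○
t=3: ○○○○○○○○○○○●○○○●○●●○
t=4: ●●●●●●●●●●○○○●○○●○●○
t=5: ○○○○○○○○○●○●○○○○○●○●
t=6: ○●●●●●●●○○●○○●●●○○●○
t=7: ○○○○○○○●○○○○○○○●○○○○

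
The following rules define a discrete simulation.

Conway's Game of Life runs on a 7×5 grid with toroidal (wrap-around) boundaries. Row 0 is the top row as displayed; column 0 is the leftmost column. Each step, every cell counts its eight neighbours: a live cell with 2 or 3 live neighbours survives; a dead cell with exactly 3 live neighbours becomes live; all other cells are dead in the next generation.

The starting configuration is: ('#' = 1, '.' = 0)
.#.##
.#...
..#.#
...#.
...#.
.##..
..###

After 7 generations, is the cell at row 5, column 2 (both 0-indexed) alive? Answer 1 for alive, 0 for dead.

0

gen 0: .#.##
.#...
..#.#
...#.
...#.
.##..
..###
gen 1: .#..#
.#..#
..##.
..###
...#.
.#..#
....#
gen 2: ...##
.#..#
##...
....#
#....
#..##
...##
gen 3: ..#..
.####
.#..#
.#..#
#..#.
#..#.
..#..
gen 4: .....
.#..#
.#..#
.####
####.
.###.
.###.
gen 5: ##.#.
.....
.#..#
.....
.....
.....
.#.#.
gen 6: ##..#
.##.#
.....
.....
.....
.....
##..#
gen 7: .....
.####
.....
.....
.....
#....
.#..#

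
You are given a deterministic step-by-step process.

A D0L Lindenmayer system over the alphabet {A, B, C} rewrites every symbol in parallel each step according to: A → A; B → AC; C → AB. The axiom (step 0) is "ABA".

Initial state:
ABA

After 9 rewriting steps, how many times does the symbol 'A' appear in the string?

step 0: ABA
step 1: AACA
step 2: AAABA
step 3: AAAACA
step 4: AAAAABA
step 5: AAAAAACA
step 6: AAAAAAABA
step 7: AAAAAAAACA
step 8: AAAAAAAAABA
step 9: AAAAAAAAAACA

11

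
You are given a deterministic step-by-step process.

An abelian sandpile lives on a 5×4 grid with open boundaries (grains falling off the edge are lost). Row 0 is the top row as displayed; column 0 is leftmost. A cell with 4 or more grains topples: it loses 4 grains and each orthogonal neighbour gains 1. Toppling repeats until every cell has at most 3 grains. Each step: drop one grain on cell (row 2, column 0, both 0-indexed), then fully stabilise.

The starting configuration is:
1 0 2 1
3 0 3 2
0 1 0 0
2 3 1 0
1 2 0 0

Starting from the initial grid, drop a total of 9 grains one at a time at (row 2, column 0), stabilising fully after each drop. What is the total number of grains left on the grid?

26

k=0  1 0 2 1
3 0 3 2
0 1 0 0
2 3 1 0
1 2 0 0
k=1  1 0 2 1
3 0 3 2
1 1 0 0
2 3 1 0
1 2 0 0
k=2  1 0 2 1
3 0 3 2
2 1 0 0
2 3 1 0
1 2 0 0
k=3  1 0 2 1
3 0 3 2
3 1 0 0
2 3 1 0
1 2 0 0
k=4  2 0 2 1
0 1 3 2
1 2 0 0
3 3 1 0
1 2 0 0
k=5  2 0 2 1
0 1 3 2
2 2 0 0
3 3 1 0
1 2 0 0
k=6  2 0 2 1
0 1 3 2
3 2 0 0
3 3 1 0
1 2 0 0
k=7  2 0 2 1
1 2 3 2
2 0 1 0
1 1 2 0
2 3 0 0
k=8  2 0 2 1
1 2 3 2
3 0 1 0
1 1 2 0
2 3 0 0
k=9  2 0 2 1
2 2 3 2
0 1 1 0
2 1 2 0
2 3 0 0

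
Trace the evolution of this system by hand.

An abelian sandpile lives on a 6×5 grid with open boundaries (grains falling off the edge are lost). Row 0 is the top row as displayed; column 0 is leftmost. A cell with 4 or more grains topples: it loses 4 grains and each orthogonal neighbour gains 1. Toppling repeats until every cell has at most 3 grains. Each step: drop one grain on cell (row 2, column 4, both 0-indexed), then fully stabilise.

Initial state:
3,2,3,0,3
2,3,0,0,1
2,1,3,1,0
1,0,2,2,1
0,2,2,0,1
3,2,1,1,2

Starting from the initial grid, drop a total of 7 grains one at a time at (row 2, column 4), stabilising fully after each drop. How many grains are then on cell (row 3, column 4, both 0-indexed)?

2

t=0: 3,2,3,0,3
2,3,0,0,1
2,1,3,1,0
1,0,2,2,1
0,2,2,0,1
3,2,1,1,2
t=1: 3,2,3,0,3
2,3,0,0,1
2,1,3,1,1
1,0,2,2,1
0,2,2,0,1
3,2,1,1,2
t=2: 3,2,3,0,3
2,3,0,0,1
2,1,3,1,2
1,0,2,2,1
0,2,2,0,1
3,2,1,1,2
t=3: 3,2,3,0,3
2,3,0,0,1
2,1,3,1,3
1,0,2,2,1
0,2,2,0,1
3,2,1,1,2
t=4: 3,2,3,0,3
2,3,0,0,2
2,1,3,2,0
1,0,2,2,2
0,2,2,0,1
3,2,1,1,2
t=5: 3,2,3,0,3
2,3,0,0,2
2,1,3,2,1
1,0,2,2,2
0,2,2,0,1
3,2,1,1,2
t=6: 3,2,3,0,3
2,3,0,0,2
2,1,3,2,2
1,0,2,2,2
0,2,2,0,1
3,2,1,1,2
t=7: 3,2,3,0,3
2,3,0,0,2
2,1,3,2,3
1,0,2,2,2
0,2,2,0,1
3,2,1,1,2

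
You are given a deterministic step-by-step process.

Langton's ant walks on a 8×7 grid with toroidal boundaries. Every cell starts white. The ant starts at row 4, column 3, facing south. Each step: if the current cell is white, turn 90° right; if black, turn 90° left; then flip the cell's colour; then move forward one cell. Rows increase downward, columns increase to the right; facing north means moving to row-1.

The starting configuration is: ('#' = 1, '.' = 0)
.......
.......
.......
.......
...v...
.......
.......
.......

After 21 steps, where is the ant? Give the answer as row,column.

t=0: .......
.......
.......
.......
...v...
.......
.......
.......
t=1: .......
.......
.......
.......
..<#...
.......
.......
.......
t=2: .......
.......
.......
..^....
..##...
.......
.......
.......
t=3: .......
.......
.......
..#>...
..##...
.......
.......
.......
t=4: .......
.......
.......
..##...
..#v...
.......
.......
.......
t=5: .......
.......
.......
..##...
..#.>..
.......
.......
.......
t=6: .......
.......
.......
..##...
..#.#..
....v..
.......
.......
t=7: .......
.......
.......
..##...
..#.#..
...<#..
.......
.......
t=8: .......
.......
.......
..##...
..#^#..
...##..
.......
.......
t=9: .......
.......
.......
..##...
..##>..
...##..
.......
.......
t=10: .......
.......
.......
..##^..
..##...
...##..
.......
.......
t=11: .......
.......
.......
..###>.
..##...
...##..
.......
.......
t=12: .......
.......
.......
..####.
..##.v.
...##..
.......
.......
t=13: .......
.......
.......
..####.
..##<#.
...##..
.......
.......
t=14: .......
.......
.......
..##^#.
..####.
...##..
.......
.......
t=15: .......
.......
.......
..#<.#.
..####.
...##..
.......
.......
t=16: .......
.......
.......
..#..#.
..#v##.
...##..
.......
.......
t=17: .......
.......
.......
..#..#.
..#.>#.
...##..
.......
.......
t=18: .......
.......
.......
..#.^#.
..#..#.
...##..
.......
.......
t=19: .......
.......
.......
..#.#>.
..#..#.
...##..
.......
.......
t=20: .......
.......
.....^.
..#.#..
..#..#.
...##..
.......
.......
t=21: .......
.......
.....#>
..#.#..
..#..#.
...##..
.......
.......

2,6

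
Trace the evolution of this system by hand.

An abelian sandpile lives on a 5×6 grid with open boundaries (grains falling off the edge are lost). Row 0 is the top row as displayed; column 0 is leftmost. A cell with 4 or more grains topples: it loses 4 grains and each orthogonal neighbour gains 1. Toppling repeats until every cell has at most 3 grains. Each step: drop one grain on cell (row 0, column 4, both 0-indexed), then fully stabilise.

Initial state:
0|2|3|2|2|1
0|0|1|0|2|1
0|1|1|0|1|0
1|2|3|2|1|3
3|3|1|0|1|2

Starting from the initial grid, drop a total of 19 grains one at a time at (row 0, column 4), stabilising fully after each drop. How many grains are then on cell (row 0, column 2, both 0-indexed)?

1

step 0: 0|2|3|2|2|1
0|0|1|0|2|1
0|1|1|0|1|0
1|2|3|2|1|3
3|3|1|0|1|2
step 1: 0|2|3|2|3|1
0|0|1|0|2|1
0|1|1|0|1|0
1|2|3|2|1|3
3|3|1|0|1|2
step 2: 0|2|3|3|0|2
0|0|1|0|3|1
0|1|1|0|1|0
1|2|3|2|1|3
3|3|1|0|1|2
step 3: 0|2|3|3|1|2
0|0|1|0|3|1
0|1|1|0|1|0
1|2|3|2|1|3
3|3|1|0|1|2
step 4: 0|2|3|3|2|2
0|0|1|0|3|1
0|1|1|0|1|0
1|2|3|2|1|3
3|3|1|0|1|2
step 5: 0|2|3|3|3|2
0|0|1|0|3|1
0|1|1|0|1|0
1|2|3|2|1|3
3|3|1|0|1|2
step 6: 0|3|0|1|2|3
0|0|2|2|0|2
0|1|1|0|2|0
1|2|3|2|1|3
3|3|1|0|1|2
step 7: 0|3|0|1|3|3
0|0|2|2|0|2
0|1|1|0|2|0
1|2|3|2|1|3
3|3|1|0|1|2
step 8: 0|3|0|2|1|0
0|0|2|2|1|3
0|1|1|0|2|0
1|2|3|2|1|3
3|3|1|0|1|2
step 9: 0|3|0|2|2|0
0|0|2|2|1|3
0|1|1|0|2|0
1|2|3|2|1|3
3|3|1|0|1|2
step 10: 0|3|0|2|3|0
0|0|2|2|1|3
0|1|1|0|2|0
1|2|3|2|1|3
3|3|1|0|1|2
step 11: 0|3|0|3|0|1
0|0|2|2|2|3
0|1|1|0|2|0
1|2|3|2|1|3
3|3|1|0|1|2
step 12: 0|3|0|3|1|1
0|0|2|2|2|3
0|1|1|0|2|0
1|2|3|2|1|3
3|3|1|0|1|2
step 13: 0|3|0|3|2|1
0|0|2|2|2|3
0|1|1|0|2|0
1|2|3|2|1|3
3|3|1|0|1|2
step 14: 0|3|0|3|3|1
0|0|2|2|2|3
0|1|1|0|2|0
1|2|3|2|1|3
3|3|1|0|1|2
step 15: 0|3|1|0|1|2
0|0|2|3|3|3
0|1|1|0|2|0
1|2|3|2|1|3
3|3|1|0|1|2
step 16: 0|3|1|0|2|2
0|0|2|3|3|3
0|1|1|0|2|0
1|2|3|2|1|3
3|3|1|0|1|2
step 17: 0|3|1|0|3|2
0|0|2|3|3|3
0|1|1|0|2|0
1|2|3|2|1|3
3|3|1|0|1|2
step 18: 0|3|1|2|2|0
0|0|3|0|2|1
0|1|1|1|3|1
1|2|3|2|1|3
3|3|1|0|1|2
step 19: 0|3|1|2|3|0
0|0|3|0|2|1
0|1|1|1|3|1
1|2|3|2|1|3
3|3|1|0|1|2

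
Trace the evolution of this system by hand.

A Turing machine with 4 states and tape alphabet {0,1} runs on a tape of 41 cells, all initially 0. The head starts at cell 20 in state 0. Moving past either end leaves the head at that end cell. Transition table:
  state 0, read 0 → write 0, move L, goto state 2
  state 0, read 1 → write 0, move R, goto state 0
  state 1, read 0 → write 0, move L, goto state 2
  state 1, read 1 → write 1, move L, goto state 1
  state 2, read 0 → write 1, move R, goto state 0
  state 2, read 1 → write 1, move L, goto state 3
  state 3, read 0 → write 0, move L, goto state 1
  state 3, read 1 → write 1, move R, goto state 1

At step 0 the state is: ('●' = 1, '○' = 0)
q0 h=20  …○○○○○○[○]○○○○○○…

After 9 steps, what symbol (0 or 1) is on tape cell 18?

0

gen 0: q0 h=20  …○○○○○○[○]○○○○○○…
gen 1: q2 h=19  …○○○○○○[○]○○○○○○…
gen 2: q0 h=20  …○○○○○●[○]○○○○○○…
gen 3: q2 h=19  …○○○○○○[●]○○○○○○…
gen 4: q3 h=18  …○○○○○○[○]●○○○○○…
gen 5: q1 h=17  …○○○○○○[○]○●○○○○…
gen 6: q2 h=16  …○○○○○○[○]○○●○○○…
gen 7: q0 h=17  …○○○○○●[○]○●○○○○…
gen 8: q2 h=16  …○○○○○○[●]○○●○○○…
gen 9: q3 h=15  …○○○○○○[○]●○○●○○…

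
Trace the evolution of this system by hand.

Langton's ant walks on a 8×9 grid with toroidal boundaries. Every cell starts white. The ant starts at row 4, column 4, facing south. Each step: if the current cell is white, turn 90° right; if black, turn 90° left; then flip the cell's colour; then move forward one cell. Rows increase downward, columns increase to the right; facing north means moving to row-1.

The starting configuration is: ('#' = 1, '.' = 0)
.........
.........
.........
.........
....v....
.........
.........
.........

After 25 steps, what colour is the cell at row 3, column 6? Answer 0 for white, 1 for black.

k=0  .........
.........
.........
.........
....v....
.........
.........
.........
k=1  .........
.........
.........
.........
...<#....
.........
.........
.........
k=2  .........
.........
.........
...^.....
...##....
.........
.........
.........
k=3  .........
.........
.........
...#>....
...##....
.........
.........
.........
k=4  .........
.........
.........
...##....
...#v....
.........
.........
.........
k=5  .........
.........
.........
...##....
...#.>...
.........
.........
.........
k=6  .........
.........
.........
...##....
...#.#...
.....v...
.........
.........
k=7  .........
.........
.........
...##....
...#.#...
....<#...
.........
.........
k=8  .........
.........
.........
...##....
...#^#...
....##...
.........
.........
k=9  .........
.........
.........
...##....
...##>...
....##...
.........
.........
k=10  .........
.........
.........
...##^...
...##....
....##...
.........
.........
k=11  .........
.........
.........
...###>..
...##....
....##...
.........
.........
k=12  .........
.........
.........
...####..
...##.v..
....##...
.........
.........
k=13  .........
.........
.........
...####..
...##<#..
....##...
.........
.........
k=14  .........
.........
.........
...##^#..
...####..
....##...
.........
.........
k=15  .........
.........
.........
...#<.#..
...####..
....##...
.........
.........
k=16  .........
.........
.........
...#..#..
...#v##..
....##...
.........
.........
k=17  .........
.........
.........
...#..#..
...#.>#..
....##...
.........
.........
k=18  .........
.........
.........
...#.^#..
...#..#..
....##...
.........
.........
k=19  .........
.........
.........
...#.#>..
...#..#..
....##...
.........
.........
k=20  .........
.........
......^..
...#.#...
...#..#..
....##...
.........
.........
k=21  .........
.........
......#>.
...#.#...
...#..#..
....##...
.........
.........
k=22  .........
.........
......##.
...#.#.v.
...#..#..
....##...
.........
.........
k=23  .........
.........
......##.
...#.#<#.
...#..#..
....##...
.........
.........
k=24  .........
.........
......^#.
...#.###.
...#..#..
....##...
.........
.........
k=25  .........
.........
.....<.#.
...#.###.
...#..#..
....##...
.........
.........

1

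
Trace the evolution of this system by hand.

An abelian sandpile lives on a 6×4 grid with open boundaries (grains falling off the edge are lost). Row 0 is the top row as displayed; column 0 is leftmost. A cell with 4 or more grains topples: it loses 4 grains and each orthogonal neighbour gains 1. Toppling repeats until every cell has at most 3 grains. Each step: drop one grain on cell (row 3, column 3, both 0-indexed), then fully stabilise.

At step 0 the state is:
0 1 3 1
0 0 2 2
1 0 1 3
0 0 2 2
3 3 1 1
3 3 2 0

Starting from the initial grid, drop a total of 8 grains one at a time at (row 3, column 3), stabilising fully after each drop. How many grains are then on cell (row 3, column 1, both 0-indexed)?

1

t=0: 0 1 3 1
0 0 2 2
1 0 1 3
0 0 2 2
3 3 1 1
3 3 2 0
t=1: 0 1 3 1
0 0 2 2
1 0 1 3
0 0 2 3
3 3 1 1
3 3 2 0
t=2: 0 1 3 1
0 0 2 3
1 0 2 0
0 0 3 1
3 3 1 2
3 3 2 0
t=3: 0 1 3 1
0 0 2 3
1 0 2 0
0 0 3 2
3 3 1 2
3 3 2 0
t=4: 0 1 3 1
0 0 2 3
1 0 2 0
0 0 3 3
3 3 1 2
3 3 2 0
t=5: 0 1 3 1
0 0 2 3
1 0 3 1
0 1 0 1
3 3 2 3
3 3 2 0
t=6: 0 1 3 1
0 0 2 3
1 0 3 1
0 1 0 2
3 3 2 3
3 3 2 0
t=7: 0 1 3 1
0 0 2 3
1 0 3 1
0 1 0 3
3 3 2 3
3 3 2 0
t=8: 0 1 3 1
0 0 2 3
1 0 3 2
0 1 1 1
3 3 3 0
3 3 2 1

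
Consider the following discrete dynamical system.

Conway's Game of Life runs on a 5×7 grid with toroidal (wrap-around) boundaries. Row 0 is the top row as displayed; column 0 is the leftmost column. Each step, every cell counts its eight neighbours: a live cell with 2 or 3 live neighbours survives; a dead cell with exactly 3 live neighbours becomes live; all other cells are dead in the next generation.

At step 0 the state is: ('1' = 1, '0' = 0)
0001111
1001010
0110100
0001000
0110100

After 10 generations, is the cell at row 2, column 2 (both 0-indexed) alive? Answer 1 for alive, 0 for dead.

0

t=0: 0001111
1001010
0110100
0001000
0110100
t=1: 1100001
1100000
0110100
0000100
0010000
t=2: 0010001
0000001
1111000
0110000
1100000
t=3: 0100001
0001001
1001000
0001000
1000000
t=4: 0000001
0010001
0011100
0000000
1000000
t=5: 1000001
0010010
0011000
0001000
0000000
t=6: 0000001
0111001
0011100
0011000
0000000
t=7: 1010000
1100110
0000100
0010100
0000000
t=8: 1000001
1101111
0100100
0001000
0101000
t=9: 0001000
0111100
0100001
0001100
1010000
t=10: 0000100
1101100
1100010
1111000
0010100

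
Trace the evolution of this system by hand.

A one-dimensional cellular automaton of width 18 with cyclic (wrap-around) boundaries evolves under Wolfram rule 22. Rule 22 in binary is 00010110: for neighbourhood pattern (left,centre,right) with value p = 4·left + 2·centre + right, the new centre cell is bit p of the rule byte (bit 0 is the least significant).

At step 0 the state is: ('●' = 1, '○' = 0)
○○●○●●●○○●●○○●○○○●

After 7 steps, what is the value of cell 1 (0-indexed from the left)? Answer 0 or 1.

0

[0] ○○●○●●●○○●●○○●○○○●
[1] ●●●○○○○●●○○●●●●○●●
[2] ○○○●○○●○○●●○○○○○○○
[3] ○○●●●●●●●○○●○○○○○○
[4] ○●○○○○○○○●●●●○○○○○
[5] ●●●○○○○○●○○○○●○○○○
[6] ○○○●○○○●●●○○●●●○○●
[7] ●○●●●○●○○○●●○○○●●●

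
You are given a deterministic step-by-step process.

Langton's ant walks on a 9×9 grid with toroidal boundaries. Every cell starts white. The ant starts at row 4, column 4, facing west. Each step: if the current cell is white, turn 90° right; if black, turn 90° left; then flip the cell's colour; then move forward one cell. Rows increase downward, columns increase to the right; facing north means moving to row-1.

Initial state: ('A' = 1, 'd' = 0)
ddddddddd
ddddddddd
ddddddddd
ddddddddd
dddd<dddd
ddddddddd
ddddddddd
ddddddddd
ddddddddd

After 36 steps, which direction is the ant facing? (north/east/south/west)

east

t=0: ddddddddd
ddddddddd
ddddddddd
ddddddddd
dddd<dddd
ddddddddd
ddddddddd
ddddddddd
ddddddddd
t=1: ddddddddd
ddddddddd
ddddddddd
dddd^dddd
ddddAdddd
ddddddddd
ddddddddd
ddddddddd
ddddddddd
t=2: ddddddddd
ddddddddd
ddddddddd
ddddA>ddd
ddddAdddd
ddddddddd
ddddddddd
ddddddddd
ddddddddd
t=3: ddddddddd
ddddddddd
ddddddddd
ddddAAddd
ddddAvddd
ddddddddd
ddddddddd
ddddddddd
ddddddddd
t=4: ddddddddd
ddddddddd
ddddddddd
ddddAAddd
dddd<Addd
ddddddddd
ddddddddd
ddddddddd
ddddddddd
t=5: ddddddddd
ddddddddd
ddddddddd
ddddAAddd
dddddAddd
ddddvdddd
ddddddddd
ddddddddd
ddddddddd
t=6: ddddddddd
ddddddddd
ddddddddd
ddddAAddd
dddddAddd
ddd<Adddd
ddddddddd
ddddddddd
ddddddddd
t=7: ddddddddd
ddddddddd
ddddddddd
ddddAAddd
ddd^dAddd
dddAAdddd
ddddddddd
ddddddddd
ddddddddd
t=8: ddddddddd
ddddddddd
ddddddddd
ddddAAddd
dddA>Addd
dddAAdddd
ddddddddd
ddddddddd
ddddddddd
t=9: ddddddddd
ddddddddd
ddddddddd
ddddAAddd
dddAAAddd
dddAvdddd
ddddddddd
ddddddddd
ddddddddd
t=10: ddddddddd
ddddddddd
ddddddddd
ddddAAddd
dddAAAddd
dddAd>ddd
ddddddddd
ddddddddd
ddddddddd
t=11: ddddddddd
ddddddddd
ddddddddd
ddddAAddd
dddAAAddd
dddAdAddd
dddddvddd
ddddddddd
ddddddddd
t=12: ddddddddd
ddddddddd
ddddddddd
ddddAAddd
dddAAAddd
dddAdAddd
dddd<Addd
ddddddddd
ddddddddd
t=13: ddddddddd
ddddddddd
ddddddddd
ddddAAddd
dddAAAddd
dddA^Addd
ddddAAddd
ddddddddd
ddddddddd
t=14: ddddddddd
ddddddddd
ddddddddd
ddddAAddd
dddAAAddd
dddAA>ddd
ddddAAddd
ddddddddd
ddddddddd
t=15: ddddddddd
ddddddddd
ddddddddd
ddddAAddd
dddAA^ddd
dddAAdddd
ddddAAddd
ddddddddd
ddddddddd
t=16: ddddddddd
ddddddddd
ddddddddd
ddddAAddd
dddA<dddd
dddAAdddd
ddddAAddd
ddddddddd
ddddddddd
t=17: ddddddddd
ddddddddd
ddddddddd
ddddAAddd
dddAddddd
dddAvdddd
ddddAAddd
ddddddddd
ddddddddd
t=18: ddddddddd
ddddddddd
ddddddddd
ddddAAddd
dddAddddd
dddAd>ddd
ddddAAddd
ddddddddd
ddddddddd
t=19: ddddddddd
ddddddddd
ddddddddd
ddddAAddd
dddAddddd
dddAdAddd
ddddAvddd
ddddddddd
ddddddddd
t=20: ddddddddd
ddddddddd
ddddddddd
ddddAAddd
dddAddddd
dddAdAddd
ddddAd>dd
ddddddddd
ddddddddd
t=21: ddddddddd
ddddddddd
ddddddddd
ddddAAddd
dddAddddd
dddAdAddd
ddddAdAdd
ddddddvdd
ddddddddd
t=22: ddddddddd
ddddddddd
ddddddddd
ddddAAddd
dddAddddd
dddAdAddd
ddddAdAdd
ddddd<Add
ddddddddd
t=23: ddddddddd
ddddddddd
ddddddddd
ddddAAddd
dddAddddd
dddAdAddd
ddddA^Add
dddddAAdd
ddddddddd
t=24: ddddddddd
ddddddddd
ddddddddd
ddddAAddd
dddAddddd
dddAdAddd
ddddAA>dd
dddddAAdd
ddddddddd
t=25: ddddddddd
ddddddddd
ddddddddd
ddddAAddd
dddAddddd
dddAdA^dd
ddddAAddd
dddddAAdd
ddddddddd
t=26: ddddddddd
ddddddddd
ddddddddd
ddddAAddd
dddAddddd
dddAdAA>d
ddddAAddd
dddddAAdd
ddddddddd
t=27: ddddddddd
ddddddddd
ddddddddd
ddddAAddd
dddAddddd
dddAdAAAd
ddddAAdvd
dddddAAdd
ddddddddd
t=28: ddddddddd
ddddddddd
ddddddddd
ddddAAddd
dddAddddd
dddAdAAAd
ddddAA<Ad
dddddAAdd
ddddddddd
t=29: ddddddddd
ddddddddd
ddddddddd
ddddAAddd
dddAddddd
dddAdA^Ad
ddddAAAAd
dddddAAdd
ddddddddd
t=30: ddddddddd
ddddddddd
ddddddddd
ddddAAddd
dddAddddd
dddAd<dAd
ddddAAAAd
dddddAAdd
ddddddddd
t=31: ddddddddd
ddddddddd
ddddddddd
ddddAAddd
dddAddddd
dddAdddAd
ddddAvAAd
dddddAAdd
ddddddddd
t=32: ddddddddd
ddddddddd
ddddddddd
ddddAAddd
dddAddddd
dddAdddAd
ddddAd>Ad
dddddAAdd
ddddddddd
t=33: ddddddddd
ddddddddd
ddddddddd
ddddAAddd
dddAddddd
dddAdd^Ad
ddddAddAd
dddddAAdd
ddddddddd
t=34: ddddddddd
ddddddddd
ddddddddd
ddddAAddd
dddAddddd
dddAddA>d
ddddAddAd
dddddAAdd
ddddddddd
t=35: ddddddddd
ddddddddd
ddddddddd
ddddAAddd
dddAddd^d
dddAddAdd
ddddAddAd
dddddAAdd
ddddddddd
t=36: ddddddddd
ddddddddd
ddddddddd
ddddAAddd
dddAdddA>
dddAddAdd
ddddAddAd
dddddAAdd
ddddddddd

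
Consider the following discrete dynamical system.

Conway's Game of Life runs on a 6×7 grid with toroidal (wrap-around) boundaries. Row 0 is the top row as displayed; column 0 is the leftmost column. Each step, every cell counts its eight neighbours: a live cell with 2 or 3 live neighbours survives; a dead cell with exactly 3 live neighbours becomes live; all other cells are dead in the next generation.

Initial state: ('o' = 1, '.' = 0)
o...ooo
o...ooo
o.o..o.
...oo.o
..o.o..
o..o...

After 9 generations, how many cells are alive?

[0] o...ooo
o...ooo
o.o..o.
...oo.o
..o.o..
o..o...
[1] .o.o...
...o...
oo.....
.oo.o.o
..o.oo.
oo.o...
[2] oo.oo..
oo.....
oo.o...
..o.o.o
....ooo
oo.o...
[3] ...oo.o
...oo.o
...o..o
.oo.o.o
.oo.o.o
.o.o...
[4] o......
o.o...o
......o
.o..o.o
....o..
.o.....
[5] o.....o
oo....o
.o....o
o......
o....o.
.......
[6] .o....o
.o...o.
.o....o
oo.....
......o
o......
[7] .o....o
.oo..oo
.oo...o
.o....o
.o....o
o.....o
[8] .oo....
.....oo
......o
.o...oo
.o...oo
.o...oo
[9] .oo....
o....oo
.......
.......
.oo.o..
.o...oo

11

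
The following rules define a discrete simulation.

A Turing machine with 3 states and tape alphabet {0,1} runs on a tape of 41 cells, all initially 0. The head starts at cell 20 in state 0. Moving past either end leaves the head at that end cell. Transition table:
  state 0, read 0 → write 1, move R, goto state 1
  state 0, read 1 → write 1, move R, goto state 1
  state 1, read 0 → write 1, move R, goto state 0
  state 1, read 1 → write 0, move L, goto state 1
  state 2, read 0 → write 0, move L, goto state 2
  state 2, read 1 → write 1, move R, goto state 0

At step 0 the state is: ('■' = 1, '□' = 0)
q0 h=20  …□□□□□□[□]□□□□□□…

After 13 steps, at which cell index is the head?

33

t=0: q0 h=20  …□□□□□□[□]□□□□□□…
t=1: q1 h=21  …□□□□□■[□]□□□□□□…
t=2: q0 h=22  …□□□□■■[□]□□□□□□…
t=3: q1 h=23  …□□□■■■[□]□□□□□□…
t=4: q0 h=24  …□□■■■■[□]□□□□□□…
t=5: q1 h=25  …□■■■■■[□]□□□□□□…
t=6: q0 h=26  …■■■■■■[□]□□□□□□…
t=7: q1 h=27  …■■■■■■[□]□□□□□□…
t=8: q0 h=28  …■■■■■■[□]□□□□□□…
t=9: q1 h=29  …■■■■■■[□]□□□□□□…
t=10: q0 h=30  …■■■■■■[□]□□□□□□…
t=11: q1 h=31  …■■■■■■[□]□□□□□□…
t=12: q0 h=32  …■■■■■■[□]□□□□□□…
t=13: q1 h=33  …■■■■■■[□]□□□□□□…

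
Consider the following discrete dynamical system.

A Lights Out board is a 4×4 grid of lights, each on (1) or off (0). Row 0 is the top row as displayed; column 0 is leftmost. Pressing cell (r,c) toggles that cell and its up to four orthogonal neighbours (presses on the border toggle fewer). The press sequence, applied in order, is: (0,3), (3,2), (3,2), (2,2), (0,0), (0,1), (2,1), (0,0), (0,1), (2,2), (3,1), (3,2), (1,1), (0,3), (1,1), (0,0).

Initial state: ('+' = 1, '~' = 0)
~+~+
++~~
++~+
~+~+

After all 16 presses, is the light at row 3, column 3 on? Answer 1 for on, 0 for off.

0) ~+~+
++~~
++~+
~+~+
1) ~++~
++~+
++~+
~+~+
2) ~++~
++~+
++++
~~+~
3) ~++~
++~+
++~+
~+~+
4) ~++~
++++
+~+~
~+++
5) +~+~
~+++
+~+~
~+++
6) ~+~~
~~++
+~+~
~+++
7) ~+~~
~+++
~+~~
~~++
8) +~~~
++++
~+~~
~~++
9) ~++~
+~++
~+~~
~~++
10) ~++~
+~~+
~~++
~~~+
11) ~++~
+~~+
~+++
++++
12) ~++~
+~~+
~+~+
+~~~
13) ~~+~
~+++
~~~+
+~~~
14) ~~~+
~++~
~~~+
+~~~
15) ~+~+
+~~~
~+~+
+~~~
16) +~~+
~~~~
~+~+
+~~~

0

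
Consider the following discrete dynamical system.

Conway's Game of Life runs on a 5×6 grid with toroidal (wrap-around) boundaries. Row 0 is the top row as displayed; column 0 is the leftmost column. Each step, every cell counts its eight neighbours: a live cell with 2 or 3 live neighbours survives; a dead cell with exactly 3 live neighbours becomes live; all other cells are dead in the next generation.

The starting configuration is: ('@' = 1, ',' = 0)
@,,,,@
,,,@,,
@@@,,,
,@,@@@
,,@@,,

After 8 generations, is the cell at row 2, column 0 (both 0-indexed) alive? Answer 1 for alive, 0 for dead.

step 0: @,,,,@
,,,@,,
@@@,,,
,@,@@@
,,@@,,
step 1: ,,@@@,
,,@,,@
@@,,,@
,,,,@@
,@@@,,
step 2: ,,,,@,
,,@,,@
,@,,,,
,,,@@@
,@,,,@
step 3: @,,,@@
,,,,,,
@,@@,@
,,@,@@
@,,@,@
step 4: @,,,@,
,@,@,,
@@@@,@
,,@,,,
,@,@,,
step 5: @@,@@,
,,,@,,
@,,@@,
,,,,@,
,@@@,,
step 6: @@,,@,
@@,,,,
,,,@@@
,@,,@@
@@,,,@
step 7: ,,@,,,
,@@@,,
,@@@,,
,@@@,,
,,@,,,
step 8: ,,,,,,
,,,,,,
@,,,@,
,,,,,,
,,,,,,

1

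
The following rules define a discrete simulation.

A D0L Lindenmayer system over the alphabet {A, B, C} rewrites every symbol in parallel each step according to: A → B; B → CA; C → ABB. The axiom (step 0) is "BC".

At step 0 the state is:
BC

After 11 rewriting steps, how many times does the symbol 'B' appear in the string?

1120

k=0  BC
k=1  CAABB
k=2  ABBBBCACA
k=3  BCACACACAABBBABBB
k=4  CAABBBABBBABBBABBBBCACACABCACACA
k=5  ABBBBCACACABCACACABCACACABCACACACAABBBABBBABBBCAABBBABBBABBB
k=6  BCACACACAABBBABBBABBBCAABBBABBBABBBCAABBBABBBABBBCAABBBABBBABBBABBBBCACACABCACACABCACACAABBBBCACACABCACACABCACACA
k=7  CAABBBABBBABBBABBBBCACACABCACACABCACACAABBBBCACACABCACACAB…BABBBABBBBCACACACAABBBABBBABBBCAABBBABBBABBBCAABBBABBBABBB  (len 212)
k=8  ABBBBCACACABCACACABCACACABCACACACAABBBABBBABBBCAABBBABBBAB…ABCACACAABBBBCACACABCACACABCACACAABBBBCACACABCACACABCACACA  (len 399)
k=9  BCACACACAABBBABBBABBBCAABBBABBBABBBCAABBBABBBABBBCAABBBABB…BABBBABBBBCACACACAABBBABBBABBBCAABBBABBBABBBCAABBBABBBABBB  (len 749)
k=10  CAABBBABBBABBBABBBBCACACABCACACABCACACAABBBBCACACABCACACAB…ABCACACAABBBBCACACABCACACABCACACAABBBBCACACABCACACABCACACA  (len 1409)
k=11  ABBBBCACACABCACACABCACACABCACACACAABBBABBBABBBCAABBBABBBAB…BABBBABBBBCACACACAABBBABBBABBBCAABBBABBBABBBCAABBBABBBABBB  (len 2646)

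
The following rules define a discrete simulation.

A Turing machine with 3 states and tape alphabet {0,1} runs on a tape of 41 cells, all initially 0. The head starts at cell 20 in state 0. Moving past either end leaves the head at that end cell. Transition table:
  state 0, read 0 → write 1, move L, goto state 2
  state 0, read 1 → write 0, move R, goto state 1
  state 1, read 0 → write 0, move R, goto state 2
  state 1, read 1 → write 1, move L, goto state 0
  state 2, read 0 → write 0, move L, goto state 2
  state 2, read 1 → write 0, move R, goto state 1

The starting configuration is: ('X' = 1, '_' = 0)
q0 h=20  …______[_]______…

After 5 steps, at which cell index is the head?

15

gen 0: q0 h=20  …______[_]______…
gen 1: q2 h=19  …______[_]X_____…
gen 2: q2 h=18  …______[_]_X____…
gen 3: q2 h=17  …______[_]__X___…
gen 4: q2 h=16  …______[_]___X__…
gen 5: q2 h=15  …______[_]____X_…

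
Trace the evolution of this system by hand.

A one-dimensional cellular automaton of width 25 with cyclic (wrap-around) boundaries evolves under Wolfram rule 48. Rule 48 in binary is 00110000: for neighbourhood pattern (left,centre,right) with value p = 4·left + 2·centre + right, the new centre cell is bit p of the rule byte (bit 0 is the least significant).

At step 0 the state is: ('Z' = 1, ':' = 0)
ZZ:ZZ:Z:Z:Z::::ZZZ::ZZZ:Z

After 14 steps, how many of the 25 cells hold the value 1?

7

[0] ZZ:ZZ:Z:Z:Z::::ZZZ::ZZZ:Z
[1] ::Z::Z:Z:Z:Z::::::Z::::Z:
[2] :::Z::Z:Z:Z:Z::::::Z::::Z
[3] Z:::Z::Z:Z:Z:Z::::::Z::::
[4] :Z:::Z::Z:Z:Z:Z::::::Z:::
[5] ::Z:::Z::Z:Z:Z:Z::::::Z::
[6] :::Z:::Z::Z:Z:Z:Z::::::Z:
[7] ::::Z:::Z::Z:Z:Z:Z::::::Z
[8] Z::::Z:::Z::Z:Z:Z:Z::::::
[9] :Z::::Z:::Z::Z:Z:Z:Z:::::
[10] ::Z::::Z:::Z::Z:Z:Z:Z::::
[11] :::Z::::Z:::Z::Z:Z:Z:Z:::
[12] ::::Z::::Z:::Z::Z:Z:Z:Z::
[13] :::::Z::::Z:::Z::Z:Z:Z:Z:
[14] ::::::Z::::Z:::Z::Z:Z:Z:Z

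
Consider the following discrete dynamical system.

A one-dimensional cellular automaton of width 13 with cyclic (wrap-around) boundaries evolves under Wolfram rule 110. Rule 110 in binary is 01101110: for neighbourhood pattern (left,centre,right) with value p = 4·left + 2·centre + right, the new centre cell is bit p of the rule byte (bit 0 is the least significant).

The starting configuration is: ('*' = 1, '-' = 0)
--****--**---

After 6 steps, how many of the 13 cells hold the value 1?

k=0  --****--**---
k=1  -**--*-***---
k=2  ***-****-*---
k=3  *-***--***--*
k=4  ***-*-**-*-**
k=5  --**********-
k=6  -**--------*-

3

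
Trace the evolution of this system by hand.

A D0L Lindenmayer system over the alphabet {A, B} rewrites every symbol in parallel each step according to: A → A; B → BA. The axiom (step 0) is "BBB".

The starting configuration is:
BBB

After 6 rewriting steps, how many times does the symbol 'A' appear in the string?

18

k=0  BBB
k=1  BABABA
k=2  BAABAABAA
k=3  BAAABAAABAAA
k=4  BAAAABAAAABAAAA
k=5  BAAAAABAAAAABAAAAA
k=6  BAAAAAABAAAAAABAAAAAA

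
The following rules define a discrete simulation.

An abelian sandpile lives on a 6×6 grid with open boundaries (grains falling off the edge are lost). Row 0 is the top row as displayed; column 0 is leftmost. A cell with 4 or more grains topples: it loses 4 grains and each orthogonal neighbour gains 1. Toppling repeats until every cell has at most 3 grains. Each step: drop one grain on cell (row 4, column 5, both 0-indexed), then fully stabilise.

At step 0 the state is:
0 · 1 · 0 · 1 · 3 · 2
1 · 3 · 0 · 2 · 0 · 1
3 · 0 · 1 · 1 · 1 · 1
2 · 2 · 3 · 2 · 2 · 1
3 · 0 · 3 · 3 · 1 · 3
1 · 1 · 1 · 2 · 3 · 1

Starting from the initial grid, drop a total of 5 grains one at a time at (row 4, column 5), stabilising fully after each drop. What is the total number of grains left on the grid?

58

0) 0 · 1 · 0 · 1 · 3 · 2
1 · 3 · 0 · 2 · 0 · 1
3 · 0 · 1 · 1 · 1 · 1
2 · 2 · 3 · 2 · 2 · 1
3 · 0 · 3 · 3 · 1 · 3
1 · 1 · 1 · 2 · 3 · 1
1) 0 · 1 · 0 · 1 · 3 · 2
1 · 3 · 0 · 2 · 0 · 1
3 · 0 · 1 · 1 · 1 · 1
2 · 2 · 3 · 2 · 2 · 2
3 · 0 · 3 · 3 · 2 · 0
1 · 1 · 1 · 2 · 3 · 2
2) 0 · 1 · 0 · 1 · 3 · 2
1 · 3 · 0 · 2 · 0 · 1
3 · 0 · 1 · 1 · 1 · 1
2 · 2 · 3 · 2 · 2 · 2
3 · 0 · 3 · 3 · 2 · 1
1 · 1 · 1 · 2 · 3 · 2
3) 0 · 1 · 0 · 1 · 3 · 2
1 · 3 · 0 · 2 · 0 · 1
3 · 0 · 1 · 1 · 1 · 1
2 · 2 · 3 · 2 · 2 · 2
3 · 0 · 3 · 3 · 2 · 2
1 · 1 · 1 · 2 · 3 · 2
4) 0 · 1 · 0 · 1 · 3 · 2
1 · 3 · 0 · 2 · 0 · 1
3 · 0 · 1 · 1 · 1 · 1
2 · 2 · 3 · 2 · 2 · 2
3 · 0 · 3 · 3 · 2 · 3
1 · 1 · 1 · 2 · 3 · 2
5) 0 · 1 · 0 · 1 · 3 · 2
1 · 3 · 0 · 2 · 0 · 1
3 · 0 · 1 · 1 · 1 · 1
2 · 2 · 3 · 2 · 2 · 3
3 · 0 · 3 · 3 · 3 · 0
1 · 1 · 1 · 2 · 3 · 3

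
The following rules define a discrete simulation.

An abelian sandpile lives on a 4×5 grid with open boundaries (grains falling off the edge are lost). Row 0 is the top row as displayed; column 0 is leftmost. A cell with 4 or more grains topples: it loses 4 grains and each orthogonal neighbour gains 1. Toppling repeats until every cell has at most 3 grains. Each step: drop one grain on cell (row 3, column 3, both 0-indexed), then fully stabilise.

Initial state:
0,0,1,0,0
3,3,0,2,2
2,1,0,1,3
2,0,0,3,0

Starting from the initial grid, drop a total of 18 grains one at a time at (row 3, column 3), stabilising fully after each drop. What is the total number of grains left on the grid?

30

t=0: 0,0,1,0,0
3,3,0,2,2
2,1,0,1,3
2,0,0,3,0
t=1: 0,0,1,0,0
3,3,0,2,2
2,1,0,2,3
2,0,1,0,1
t=2: 0,0,1,0,0
3,3,0,2,2
2,1,0,2,3
2,0,1,1,1
t=3: 0,0,1,0,0
3,3,0,2,2
2,1,0,2,3
2,0,1,2,1
t=4: 0,0,1,0,0
3,3,0,2,2
2,1,0,2,3
2,0,1,3,1
t=5: 0,0,1,0,0
3,3,0,2,2
2,1,0,3,3
2,0,2,0,2
t=6: 0,0,1,0,0
3,3,0,2,2
2,1,0,3,3
2,0,2,1,2
t=7: 0,0,1,0,0
3,3,0,2,2
2,1,0,3,3
2,0,2,2,2
t=8: 0,0,1,0,0
3,3,0,2,2
2,1,0,3,3
2,0,2,3,2
t=9: 0,0,1,0,0
3,3,0,3,3
2,1,1,1,1
2,0,3,2,0
t=10: 0,0,1,0,0
3,3,0,3,3
2,1,1,1,1
2,0,3,3,0
t=11: 0,0,1,0,0
3,3,0,3,3
2,1,2,2,1
2,1,0,1,1
t=12: 0,0,1,0,0
3,3,0,3,3
2,1,2,2,1
2,1,0,2,1
t=13: 0,0,1,0,0
3,3,0,3,3
2,1,2,2,1
2,1,0,3,1
t=14: 0,0,1,0,0
3,3,0,3,3
2,1,2,3,1
2,1,1,0,2
t=15: 0,0,1,0,0
3,3,0,3,3
2,1,2,3,1
2,1,1,1,2
t=16: 0,0,1,0,0
3,3,0,3,3
2,1,2,3,1
2,1,1,2,2
t=17: 0,0,1,0,0
3,3,0,3,3
2,1,2,3,1
2,1,1,3,2
t=18: 0,0,1,1,1
3,3,1,1,0
2,1,3,1,3
2,1,2,1,3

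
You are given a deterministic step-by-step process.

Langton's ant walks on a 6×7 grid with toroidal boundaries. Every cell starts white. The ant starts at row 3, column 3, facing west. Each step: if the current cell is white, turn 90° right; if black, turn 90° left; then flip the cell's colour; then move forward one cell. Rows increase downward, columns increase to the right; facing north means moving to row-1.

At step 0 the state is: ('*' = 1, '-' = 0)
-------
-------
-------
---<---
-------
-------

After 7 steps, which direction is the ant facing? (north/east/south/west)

0) -------
-------
-------
---<---
-------
-------
1) -------
-------
---^---
---*---
-------
-------
2) -------
-------
---*>--
---*---
-------
-------
3) -------
-------
---**--
---*v--
-------
-------
4) -------
-------
---**--
---<*--
-------
-------
5) -------
-------
---**--
----*--
---v---
-------
6) -------
-------
---**--
----*--
--<*---
-------
7) -------
-------
---**--
--^-*--
--**---
-------

north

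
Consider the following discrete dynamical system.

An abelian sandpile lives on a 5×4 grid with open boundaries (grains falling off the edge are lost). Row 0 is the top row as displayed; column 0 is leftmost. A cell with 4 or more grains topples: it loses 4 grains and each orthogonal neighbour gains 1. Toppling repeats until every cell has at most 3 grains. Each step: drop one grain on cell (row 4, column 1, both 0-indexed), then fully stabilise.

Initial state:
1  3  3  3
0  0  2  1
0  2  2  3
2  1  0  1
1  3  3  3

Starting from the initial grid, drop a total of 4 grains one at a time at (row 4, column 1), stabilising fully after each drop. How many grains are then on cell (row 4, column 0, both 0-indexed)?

3

step 0: 1  3  3  3
0  0  2  1
0  2  2  3
2  1  0  1
1  3  3  3
step 1: 1  3  3  3
0  0  2  1
0  2  2  3
2  2  1  2
2  1  1  0
step 2: 1  3  3  3
0  0  2  1
0  2  2  3
2  2  1  2
2  2  1  0
step 3: 1  3  3  3
0  0  2  1
0  2  2  3
2  2  1  2
2  3  1  0
step 4: 1  3  3  3
0  0  2  1
0  2  2  3
2  3  1  2
3  0  2  0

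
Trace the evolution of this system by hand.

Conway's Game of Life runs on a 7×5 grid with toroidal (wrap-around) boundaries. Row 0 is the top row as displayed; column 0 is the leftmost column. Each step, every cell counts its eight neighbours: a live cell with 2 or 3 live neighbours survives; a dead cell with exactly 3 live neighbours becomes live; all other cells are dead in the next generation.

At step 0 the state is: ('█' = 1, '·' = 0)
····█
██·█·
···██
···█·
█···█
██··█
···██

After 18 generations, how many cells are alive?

step 0: ····█
██·█·
···██
···█·
█···█
██··█
···██
step 1: ··█··
█·██·
█··█·
█··█·
·█·█·
·█···
···█·
step 2: ·██·█
··██·
█··█·
██·█·
██··█
·····
··█··
step 3: ·█···
█····
█··█·
···█·
·██·█
██···
·███·
step 4: ██···
██··█
·····
██·█·
·████
····█
·····
step 5: ·█··█
·█··█
··█··
██·█·
·█···
█·█·█
█····
step 6: ·█··█
·███·
··███
██···
···█·
█···█
···█·
step 7: ██··█
·█···
····█
██···
·█···
···██
···█·
step 8: ███·█
·█··█
·█···
██···
·██·█
··███
··██·
step 9: ····█
···██
·██··
·····
····█
█···█
·····
step 10: ···██
█·███
··██·
·····
█···█
█···█
█···█
step 11: ·██··
██···
·██··
···██
█···█
·█·█·
·····
step 12: ███··
█····
·████
·████
█·█··
█···█
·█···
step 13: █·█··
·····
·····
·····
··█··
█···█
··█·█
step 14: ·█·█·
·····
·····
·····
·····
██··█
····█
step 15: ·····
·····
·····
·····
█····
█···█
·████
step 16: ··██·
·····
·····
·····
█···█
··█··
·████
step 17: ·█··█
·····
·····
·····
·····
··█··
·█··█
step 18: ·····
·····
·····
·····
·····
·····
·███·

3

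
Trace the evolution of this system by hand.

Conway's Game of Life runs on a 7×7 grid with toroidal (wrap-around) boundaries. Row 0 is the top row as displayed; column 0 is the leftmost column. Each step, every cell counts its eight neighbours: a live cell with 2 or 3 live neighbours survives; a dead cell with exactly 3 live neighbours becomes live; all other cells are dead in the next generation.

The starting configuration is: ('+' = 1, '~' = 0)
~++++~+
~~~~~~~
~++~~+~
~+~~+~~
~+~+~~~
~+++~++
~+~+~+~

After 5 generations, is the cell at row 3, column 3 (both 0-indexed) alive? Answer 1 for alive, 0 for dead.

1

[0] ~++++~+
~~~~~~~
~++~~+~
~+~~+~~
~+~+~~~
~+++~++
~+~+~+~
[1] ++~+++~
+~~~++~
~++~~~~
++~++~~
~+~+~+~
~+~+~++
~~~~~~~
[2] ++~+~+~
+~~~~+~
~~+~~++
+~~++~~
~+~+~+~
+~~~~++
~+~+~~~
[3] ++~~~~~
+~+~~+~
++~+~+~
++~+~~~
~+++~+~
++~~~++
~+~~~+~
[4] +~+~~~~
~~+~+~~
~~~+~~~
~~~+~~~
~~~+~+~
~~~~~+~
~~+~~+~
[5] ~~+~~~~
~++~~~~
~~+++~~
~~++~~~
~~~~~~~
~~~~~++
~+~~~~+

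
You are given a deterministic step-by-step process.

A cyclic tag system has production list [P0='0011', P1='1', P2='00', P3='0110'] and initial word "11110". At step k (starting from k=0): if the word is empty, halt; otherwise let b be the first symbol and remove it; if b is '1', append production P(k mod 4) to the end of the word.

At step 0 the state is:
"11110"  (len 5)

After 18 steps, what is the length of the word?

11

k=0  "11110"  (len 5)
k=1  "11100011"  (len 8)
k=2  "11000111"  (len 8)
k=3  "100011100"  (len 9)
k=4  "000111000110"  (len 12)
k=5  "00111000110"  (len 11)
k=6  "0111000110"  (len 10)
k=7  "111000110"  (len 9)
k=8  "110001100110"  (len 12)
k=9  "100011001100011"  (len 15)
k=10  "000110011000111"  (len 15)
k=11  "00110011000111"  (len 14)
k=12  "0110011000111"  (len 13)
k=13  "110011000111"  (len 12)
k=14  "100110001111"  (len 12)
k=15  "0011000111100"  (len 13)
k=16  "011000111100"  (len 12)
k=17  "11000111100"  (len 11)
k=18  "10001111001"  (len 11)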